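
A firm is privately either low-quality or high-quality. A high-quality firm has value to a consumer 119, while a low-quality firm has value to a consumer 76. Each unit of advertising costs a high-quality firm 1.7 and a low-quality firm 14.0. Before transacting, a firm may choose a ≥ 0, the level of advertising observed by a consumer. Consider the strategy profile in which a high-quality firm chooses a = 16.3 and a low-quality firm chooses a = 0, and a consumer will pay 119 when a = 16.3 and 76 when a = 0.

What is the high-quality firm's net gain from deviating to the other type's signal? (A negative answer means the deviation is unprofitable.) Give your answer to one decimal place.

Playing a = 16.3 the high-quality firm receives 119 − 1.7 × 16.3 = 91.29.
Deviating to a = 0 yields 76 instead.
Gain from deviating: 76 − 91.29 = -15.29, i.e. -15.3 to one decimal place.
The gain is negative, so the high-quality type's incentive-compatibility constraint is satisfied.

-15.3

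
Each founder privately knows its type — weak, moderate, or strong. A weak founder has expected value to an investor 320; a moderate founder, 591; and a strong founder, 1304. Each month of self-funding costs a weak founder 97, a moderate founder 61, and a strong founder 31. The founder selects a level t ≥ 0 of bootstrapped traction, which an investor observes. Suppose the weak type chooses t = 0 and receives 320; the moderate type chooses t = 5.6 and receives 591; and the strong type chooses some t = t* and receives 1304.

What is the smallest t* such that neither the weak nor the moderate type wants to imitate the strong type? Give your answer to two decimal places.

17.29

Weak type (on-path payoff 320) won't mimic when 320 ≥ 1304 − 97·t*, i.e. t* ≥ 10.14.
Moderate type (on-path payoff 591 − 61×5.6 = 249.4) won't mimic when 249.4 ≥ 1304 − 61·t*, i.e. t* ≥ 17.29.
Both must hold, so t* = max(10.14, 17.29) = 17.29. The moderate type's constraint binds.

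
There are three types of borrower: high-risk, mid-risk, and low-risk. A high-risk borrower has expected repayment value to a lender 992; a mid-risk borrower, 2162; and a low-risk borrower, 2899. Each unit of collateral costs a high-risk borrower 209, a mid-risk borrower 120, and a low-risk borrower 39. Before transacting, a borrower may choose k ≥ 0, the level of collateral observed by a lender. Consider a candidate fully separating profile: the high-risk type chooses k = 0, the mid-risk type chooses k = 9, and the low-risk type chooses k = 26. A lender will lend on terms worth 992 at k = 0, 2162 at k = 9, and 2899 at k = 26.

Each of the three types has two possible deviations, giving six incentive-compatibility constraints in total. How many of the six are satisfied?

Low-risk (own payoff 2899 − 39×26 = 1885): to k=0 gives 992 → no gain ✓; to k=9 gives 2162 − 39×9 = 1811 → no gain ✓.
High-risk (own payoff 992): to k=9 gives 2162 − 209×9 = 281 → no gain ✓; to k=26 gives 2899 − 209×26 = -2535 → no gain ✓.
Mid-risk (own payoff 2162 − 120×9 = 1082): to k=0 gives 992 → no gain ✓; to k=26 gives 2899 − 120×26 = -221 → no gain ✓.
6 of the 6 constraints hold; this profile is a separating equilibrium.

6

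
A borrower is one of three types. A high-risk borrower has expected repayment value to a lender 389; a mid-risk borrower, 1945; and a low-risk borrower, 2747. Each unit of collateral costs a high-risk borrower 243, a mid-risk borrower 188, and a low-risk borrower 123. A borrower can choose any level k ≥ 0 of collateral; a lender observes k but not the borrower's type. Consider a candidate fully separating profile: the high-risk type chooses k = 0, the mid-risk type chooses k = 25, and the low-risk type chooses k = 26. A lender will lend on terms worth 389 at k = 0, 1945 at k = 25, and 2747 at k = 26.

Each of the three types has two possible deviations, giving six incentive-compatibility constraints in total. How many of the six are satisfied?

High-risk (own payoff 389): to k=25 gives 1945 − 243×25 = -4130 → no gain ✓; to k=26 gives 2747 − 243×26 = -3571 → no gain ✓.
Mid-risk (own payoff 1945 − 188×25 = -2755): to k=0 gives 389 → profitable ✗; to k=26 gives 2747 − 188×26 = -2141 → profitable ✗.
Low-risk (own payoff 2747 − 123×26 = -451): to k=0 gives 389 → profitable ✗; to k=25 gives 1945 − 123×25 = -1130 → no gain ✓.
3 of the 6 constraints hold; not an equilibrium.

3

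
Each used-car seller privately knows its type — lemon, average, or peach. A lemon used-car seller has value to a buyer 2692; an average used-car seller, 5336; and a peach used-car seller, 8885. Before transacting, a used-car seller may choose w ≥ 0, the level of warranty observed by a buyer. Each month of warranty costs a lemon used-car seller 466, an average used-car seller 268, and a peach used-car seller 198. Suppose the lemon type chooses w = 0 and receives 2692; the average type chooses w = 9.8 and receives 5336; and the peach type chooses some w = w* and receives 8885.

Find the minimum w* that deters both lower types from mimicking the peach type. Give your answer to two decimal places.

23.04

Average type (on-path payoff 5336 − 268×9.8 = 2709.6) won't mimic when 2709.6 ≥ 8885 − 268·w*, i.e. w* ≥ 23.04.
Lemon type (on-path payoff 2692) won't mimic when 2692 ≥ 8885 − 466·w*, i.e. w* ≥ 13.29.
Both must hold, so w* = max(13.29, 23.04) = 23.04. The average type's constraint binds.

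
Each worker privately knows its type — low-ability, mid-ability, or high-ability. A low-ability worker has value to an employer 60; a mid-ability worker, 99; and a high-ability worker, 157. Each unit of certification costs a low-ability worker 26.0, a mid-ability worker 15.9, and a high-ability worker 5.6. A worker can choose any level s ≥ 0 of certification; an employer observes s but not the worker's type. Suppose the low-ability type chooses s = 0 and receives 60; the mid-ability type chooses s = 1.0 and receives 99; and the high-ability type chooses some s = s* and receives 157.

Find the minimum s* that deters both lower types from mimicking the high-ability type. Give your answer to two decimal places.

Low-ability type (on-path payoff 60) won't mimic when 60 ≥ 157 − 26.0·s*, i.e. s* ≥ 3.73.
Mid-ability type (on-path payoff 99 − 15.9×1.0 = 83.1) won't mimic when 83.1 ≥ 157 − 15.9·s*, i.e. s* ≥ 4.65.
Both must hold, so s* = max(3.73, 4.65) = 4.65. The mid-ability type's constraint binds.

4.65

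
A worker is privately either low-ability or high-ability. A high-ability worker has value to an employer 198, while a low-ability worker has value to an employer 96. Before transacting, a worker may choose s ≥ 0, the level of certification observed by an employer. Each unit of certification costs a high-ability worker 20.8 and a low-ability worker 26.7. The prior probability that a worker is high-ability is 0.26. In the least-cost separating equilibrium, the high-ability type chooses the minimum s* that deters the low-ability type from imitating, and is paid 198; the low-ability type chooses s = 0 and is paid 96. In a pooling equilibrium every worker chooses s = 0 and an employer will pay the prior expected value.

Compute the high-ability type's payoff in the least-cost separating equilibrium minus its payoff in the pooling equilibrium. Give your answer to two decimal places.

Least-cost separating signal: s* solves 96 = 198 − 26.7·s*, so s* = (198 − 96)/26.7 ≈ 3.8202.
High-ability type's separating payoff: 198 − 20.8 × s* = 198 − 20.8 × (198 − 96)/26.7 = 198 − 2121.6/26.7 ≈ 118.5393.
Pooling payoff: 0.26 × 198 + 0.74 × 96 = 122.52.
Difference: 118.5393 − 122.52 = -3.9807, i.e. -3.98 to two decimal places.
The high-ability type would prefer the pooling outcome.

-3.98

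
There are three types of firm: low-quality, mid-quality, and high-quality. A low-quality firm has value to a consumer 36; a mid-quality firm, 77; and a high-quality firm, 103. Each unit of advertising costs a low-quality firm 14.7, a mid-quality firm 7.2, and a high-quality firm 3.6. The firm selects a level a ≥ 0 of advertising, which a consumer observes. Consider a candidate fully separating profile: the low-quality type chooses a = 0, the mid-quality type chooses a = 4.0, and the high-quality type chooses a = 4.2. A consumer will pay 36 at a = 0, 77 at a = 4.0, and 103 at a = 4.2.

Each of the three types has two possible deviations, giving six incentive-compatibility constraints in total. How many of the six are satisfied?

4

Low-quality (own payoff 36): to a=4.0 gives 77 − 14.7×4.0 = 18.2 → no gain ✓; to a=4.2 gives 103 − 14.7×4.2 = 41.26 → profitable ✗.
High-quality (own payoff 103 − 3.6×4.2 = 87.88): to a=0 gives 36 → no gain ✓; to a=4.0 gives 77 − 3.6×4.0 = 62.6 → no gain ✓.
Mid-quality (own payoff 77 − 7.2×4.0 = 48.2): to a=0 gives 36 → no gain ✓; to a=4.2 gives 103 − 7.2×4.2 = 72.76 → profitable ✗.
4 of the 6 constraints hold; not an equilibrium.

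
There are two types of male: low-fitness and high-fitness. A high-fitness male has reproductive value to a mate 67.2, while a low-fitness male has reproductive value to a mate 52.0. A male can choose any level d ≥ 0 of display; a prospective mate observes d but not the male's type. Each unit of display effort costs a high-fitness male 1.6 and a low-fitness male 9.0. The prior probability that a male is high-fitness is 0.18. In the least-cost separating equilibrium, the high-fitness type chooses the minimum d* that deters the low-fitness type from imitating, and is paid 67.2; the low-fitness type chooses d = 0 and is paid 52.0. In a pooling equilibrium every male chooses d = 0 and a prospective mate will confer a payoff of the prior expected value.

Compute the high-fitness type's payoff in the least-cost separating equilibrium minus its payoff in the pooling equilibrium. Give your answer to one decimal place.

9.8

Least-cost separating signal: d* solves 52.0 = 67.2 − 9.0·d*, so d* = (67.2 − 52.0)/9.0 ≈ 1.6889.
High-fitness type's separating payoff: 67.2 − 1.6 × d* = 67.2 − 1.6 × (67.2 − 52.0)/9.0 = 67.2 − 24.32/9.0 ≈ 64.498.
Pooling payoff: 0.18 × 67.2 + 0.82 × 52.0 = 54.736.
Difference: 64.498 − 54.736 = 9.762, i.e. 9.8 to one decimal place.
The high-fitness type prefers to separate.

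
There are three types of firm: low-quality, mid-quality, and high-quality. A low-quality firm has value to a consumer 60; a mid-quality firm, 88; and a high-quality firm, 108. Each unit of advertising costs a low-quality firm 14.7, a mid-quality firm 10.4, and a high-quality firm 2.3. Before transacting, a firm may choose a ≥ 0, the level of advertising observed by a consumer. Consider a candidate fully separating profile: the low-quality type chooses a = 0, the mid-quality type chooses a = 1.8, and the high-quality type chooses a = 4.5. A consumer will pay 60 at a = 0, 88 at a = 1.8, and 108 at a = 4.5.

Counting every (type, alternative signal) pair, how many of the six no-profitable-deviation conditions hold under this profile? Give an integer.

High-quality (own payoff 108 − 2.3×4.5 = 97.65): to a=0 gives 60 → no gain ✓; to a=1.8 gives 88 − 2.3×1.8 = 83.86 → no gain ✓.
Low-quality (own payoff 60): to a=1.8 gives 88 − 14.7×1.8 = 61.54 → profitable ✗; to a=4.5 gives 108 − 14.7×4.5 = 41.85 → no gain ✓.
Mid-quality (own payoff 88 − 10.4×1.8 = 69.28): to a=0 gives 60 → no gain ✓; to a=4.5 gives 108 − 10.4×4.5 = 61.2 → no gain ✓.
5 of the 6 constraints hold; not an equilibrium.

5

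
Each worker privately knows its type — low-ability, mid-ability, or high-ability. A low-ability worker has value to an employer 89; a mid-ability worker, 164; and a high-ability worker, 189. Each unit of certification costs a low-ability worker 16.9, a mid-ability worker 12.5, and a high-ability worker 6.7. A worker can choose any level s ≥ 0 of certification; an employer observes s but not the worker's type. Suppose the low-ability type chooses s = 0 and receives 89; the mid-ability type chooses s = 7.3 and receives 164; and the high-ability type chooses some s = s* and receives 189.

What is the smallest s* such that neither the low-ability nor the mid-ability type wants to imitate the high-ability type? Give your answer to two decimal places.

9.30

Low-ability type (on-path payoff 89) won't mimic when 89 ≥ 189 − 16.9·s*, i.e. s* ≥ 5.92.
Mid-ability type (on-path payoff 164 − 12.5×7.3 = 72.75) won't mimic when 72.75 ≥ 189 − 12.5·s*, i.e. s* ≥ 9.30.
Both must hold, so s* = max(5.92, 9.30) = 9.30. The mid-ability type's constraint binds.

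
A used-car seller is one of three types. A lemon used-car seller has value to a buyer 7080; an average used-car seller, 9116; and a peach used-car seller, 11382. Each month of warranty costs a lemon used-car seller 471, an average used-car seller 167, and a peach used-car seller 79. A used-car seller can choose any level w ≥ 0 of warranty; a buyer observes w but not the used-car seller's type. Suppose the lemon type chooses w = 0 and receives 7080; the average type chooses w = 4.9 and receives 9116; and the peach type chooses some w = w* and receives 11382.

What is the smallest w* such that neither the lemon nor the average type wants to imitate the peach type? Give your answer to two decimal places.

18.47

Lemon type (on-path payoff 7080) won't mimic when 7080 ≥ 11382 − 471·w*, i.e. w* ≥ 9.13.
Average type (on-path payoff 9116 − 167×4.9 = 8297.7) won't mimic when 8297.7 ≥ 11382 − 167·w*, i.e. w* ≥ 18.47.
Both must hold, so w* = max(9.13, 18.47) = 18.47. The average type's constraint binds.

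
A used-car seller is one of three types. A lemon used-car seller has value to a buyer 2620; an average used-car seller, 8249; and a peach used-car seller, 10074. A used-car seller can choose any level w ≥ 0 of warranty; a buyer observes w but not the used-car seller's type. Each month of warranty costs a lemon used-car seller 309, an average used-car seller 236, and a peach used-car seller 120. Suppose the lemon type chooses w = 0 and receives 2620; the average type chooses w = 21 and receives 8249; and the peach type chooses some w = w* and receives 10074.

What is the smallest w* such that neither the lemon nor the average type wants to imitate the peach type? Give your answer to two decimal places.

28.73

Lemon type (on-path payoff 2620) won't mimic when 2620 ≥ 10074 − 309·w*, i.e. w* ≥ 24.12.
Average type (on-path payoff 8249 − 236×21 = 3293) won't mimic when 3293 ≥ 10074 − 236·w*, i.e. w* ≥ 28.73.
Both must hold, so w* = max(24.12, 28.73) = 28.73. The average type's constraint binds.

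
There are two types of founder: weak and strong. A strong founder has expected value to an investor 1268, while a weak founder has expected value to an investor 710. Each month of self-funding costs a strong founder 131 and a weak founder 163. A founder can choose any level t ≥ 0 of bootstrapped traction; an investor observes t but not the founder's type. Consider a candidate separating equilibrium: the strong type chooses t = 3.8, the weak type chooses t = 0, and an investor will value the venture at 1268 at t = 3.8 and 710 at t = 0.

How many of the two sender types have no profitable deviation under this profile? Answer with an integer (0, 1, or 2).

Strong type: signal → 1268 − 131 × 3.8 = 770.2; deviate to 0 → 710. IC holds (770.2 ≥ 710).
Weak type: stay at 0 → 710; mimic → 1268 − 163 × 3.8 = 648.6. IC holds (710 ≥ 648.6).
2 of 2 constraints hold, so this is a separating equilibrium.

2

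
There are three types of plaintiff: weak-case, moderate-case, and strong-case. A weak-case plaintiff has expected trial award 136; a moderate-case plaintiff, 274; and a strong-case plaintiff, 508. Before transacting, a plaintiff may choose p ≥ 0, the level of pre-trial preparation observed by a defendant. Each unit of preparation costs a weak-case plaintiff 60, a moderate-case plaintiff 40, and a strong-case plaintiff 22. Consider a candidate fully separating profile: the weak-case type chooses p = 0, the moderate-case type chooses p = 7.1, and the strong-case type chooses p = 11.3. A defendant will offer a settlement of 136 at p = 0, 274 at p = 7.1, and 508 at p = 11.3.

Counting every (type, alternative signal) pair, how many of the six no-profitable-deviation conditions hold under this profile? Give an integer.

4

Moderate-case (own payoff 274 − 40×7.1 = -10): to p=0 gives 136 → profitable ✗; to p=11.3 gives 508 − 40×11.3 = 56 → profitable ✗.
Strong-case (own payoff 508 − 22×11.3 = 259.4): to p=0 gives 136 → no gain ✓; to p=7.1 gives 274 − 22×7.1 = 117.8 → no gain ✓.
Weak-case (own payoff 136): to p=7.1 gives 274 − 60×7.1 = -152 → no gain ✓; to p=11.3 gives 508 − 60×11.3 = -170 → no gain ✓.
4 of the 6 constraints hold; not an equilibrium.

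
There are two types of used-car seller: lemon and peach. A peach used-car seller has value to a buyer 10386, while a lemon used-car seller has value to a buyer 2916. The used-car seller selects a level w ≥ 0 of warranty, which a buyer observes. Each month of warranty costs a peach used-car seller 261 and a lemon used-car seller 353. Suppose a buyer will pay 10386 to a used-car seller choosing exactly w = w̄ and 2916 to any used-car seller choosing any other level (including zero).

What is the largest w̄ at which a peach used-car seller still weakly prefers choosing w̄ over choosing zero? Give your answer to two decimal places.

28.62

Choosing w̄ yields the peach type 10386 − 261·w̄; choosing zero yields 2916.
The peach type is indifferent at 10386 − 261·w̄ = 2916, i.e. w̄ = (10386 − 2916) / 261 ≈ 28.62.
For any w̄ above 28.62 the peach type would rather pool at zero, so separation collapses.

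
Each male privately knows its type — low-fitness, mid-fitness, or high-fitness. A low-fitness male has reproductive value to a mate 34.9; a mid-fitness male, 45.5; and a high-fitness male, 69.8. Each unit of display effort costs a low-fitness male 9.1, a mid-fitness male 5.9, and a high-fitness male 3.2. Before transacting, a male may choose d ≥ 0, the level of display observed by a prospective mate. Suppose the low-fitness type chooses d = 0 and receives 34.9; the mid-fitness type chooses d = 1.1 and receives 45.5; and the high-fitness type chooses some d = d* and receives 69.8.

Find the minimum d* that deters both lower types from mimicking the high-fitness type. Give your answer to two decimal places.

5.22

Low-fitness type (on-path payoff 34.9) won't mimic when 34.9 ≥ 69.8 − 9.1·d*, i.e. d* ≥ 3.84.
Mid-fitness type (on-path payoff 45.5 − 5.9×1.1 = 39.01) won't mimic when 39.01 ≥ 69.8 − 5.9·d*, i.e. d* ≥ 5.22.
Both must hold, so d* = max(3.84, 5.22) = 5.22. The mid-fitness type's constraint binds.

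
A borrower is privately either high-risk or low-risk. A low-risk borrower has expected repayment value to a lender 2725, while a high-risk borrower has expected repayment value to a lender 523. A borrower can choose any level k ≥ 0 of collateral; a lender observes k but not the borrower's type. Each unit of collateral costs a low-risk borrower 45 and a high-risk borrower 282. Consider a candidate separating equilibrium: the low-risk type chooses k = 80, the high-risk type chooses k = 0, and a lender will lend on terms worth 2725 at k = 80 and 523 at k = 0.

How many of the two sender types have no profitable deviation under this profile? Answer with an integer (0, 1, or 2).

1

High-risk type: stay at 0 → 523; mimic → 2725 − 282 × 80 = -19835. IC holds (523 ≥ -19835).
Low-risk type: signal → 2725 − 45 × 80 = -875; deviate to 0 → 523. IC fails (-875 < 523).
1 of 2 constraints hold, so this profile is not an equilibrium.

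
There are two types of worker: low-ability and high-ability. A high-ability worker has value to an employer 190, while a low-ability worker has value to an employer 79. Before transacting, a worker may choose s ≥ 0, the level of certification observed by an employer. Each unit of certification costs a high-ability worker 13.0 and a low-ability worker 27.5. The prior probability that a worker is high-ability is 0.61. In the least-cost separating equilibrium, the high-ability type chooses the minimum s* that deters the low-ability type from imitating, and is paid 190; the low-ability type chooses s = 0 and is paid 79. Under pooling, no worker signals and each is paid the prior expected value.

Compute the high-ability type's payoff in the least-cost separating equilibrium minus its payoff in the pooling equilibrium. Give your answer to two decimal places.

Least-cost separating signal: s* solves 79 = 190 − 27.5·s*, so s* = (190 − 79)/27.5 ≈ 4.0364.
High-ability type's separating payoff: 190 − 13.0 × s* = 190 − 13.0 × (190 − 79)/27.5 = 190 − 1443/27.5 ≈ 137.5273.
Pooling payoff: 0.61 × 190 + 0.39 × 79 = 146.71.
Difference: 137.5273 − 146.71 = -9.1827, i.e. -9.18 to two decimal places.
The high-ability type would prefer the pooling outcome.

-9.18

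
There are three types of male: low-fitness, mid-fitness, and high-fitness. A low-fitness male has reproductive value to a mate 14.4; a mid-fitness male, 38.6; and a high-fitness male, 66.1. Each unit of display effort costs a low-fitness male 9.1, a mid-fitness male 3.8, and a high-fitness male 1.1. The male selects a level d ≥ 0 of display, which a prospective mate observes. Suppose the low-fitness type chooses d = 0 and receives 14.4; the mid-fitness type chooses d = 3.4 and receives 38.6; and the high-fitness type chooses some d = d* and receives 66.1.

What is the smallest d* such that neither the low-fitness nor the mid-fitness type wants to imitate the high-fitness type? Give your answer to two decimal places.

Low-fitness type (on-path payoff 14.4) won't mimic when 14.4 ≥ 66.1 − 9.1·d*, i.e. d* ≥ 5.68.
Mid-fitness type (on-path payoff 38.6 − 3.8×3.4 = 25.68) won't mimic when 25.68 ≥ 66.1 − 3.8·d*, i.e. d* ≥ 10.64.
Both must hold, so d* = max(5.68, 10.64) = 10.64. The mid-fitness type's constraint binds.

10.64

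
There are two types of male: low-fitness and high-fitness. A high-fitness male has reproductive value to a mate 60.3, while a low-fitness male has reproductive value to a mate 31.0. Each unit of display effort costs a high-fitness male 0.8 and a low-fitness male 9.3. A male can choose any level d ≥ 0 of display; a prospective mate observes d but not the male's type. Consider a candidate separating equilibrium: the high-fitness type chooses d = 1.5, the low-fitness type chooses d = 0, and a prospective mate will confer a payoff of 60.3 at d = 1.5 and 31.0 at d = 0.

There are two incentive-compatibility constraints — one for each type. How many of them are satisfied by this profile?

Low-fitness type: stay at 0 → 31.0; mimic → 60.3 − 9.3 × 1.5 = 46.35. IC fails (31.0 < 46.35).
High-fitness type: signal → 60.3 − 0.8 × 1.5 = 59.1; deviate to 0 → 31.0. IC holds (59.1 ≥ 31.0).
1 of 2 constraints hold, so this profile is not an equilibrium.

1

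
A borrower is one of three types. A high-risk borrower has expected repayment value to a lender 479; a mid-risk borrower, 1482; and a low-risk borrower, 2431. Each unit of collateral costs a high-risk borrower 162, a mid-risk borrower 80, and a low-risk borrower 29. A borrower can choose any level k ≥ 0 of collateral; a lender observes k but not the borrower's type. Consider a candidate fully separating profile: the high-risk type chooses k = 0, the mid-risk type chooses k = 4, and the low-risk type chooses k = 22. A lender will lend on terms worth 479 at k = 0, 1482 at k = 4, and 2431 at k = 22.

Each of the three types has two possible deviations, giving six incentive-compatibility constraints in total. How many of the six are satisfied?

Mid-risk (own payoff 1482 − 80×4 = 1162): to k=0 gives 479 → no gain ✓; to k=22 gives 2431 − 80×22 = 671 → no gain ✓.
High-risk (own payoff 479): to k=4 gives 1482 − 162×4 = 834 → profitable ✗; to k=22 gives 2431 − 162×22 = -1133 → no gain ✓.
Low-risk (own payoff 2431 − 29×22 = 1793): to k=0 gives 479 → no gain ✓; to k=4 gives 1482 − 29×4 = 1366 → no gain ✓.
5 of the 6 constraints hold; not an equilibrium.

5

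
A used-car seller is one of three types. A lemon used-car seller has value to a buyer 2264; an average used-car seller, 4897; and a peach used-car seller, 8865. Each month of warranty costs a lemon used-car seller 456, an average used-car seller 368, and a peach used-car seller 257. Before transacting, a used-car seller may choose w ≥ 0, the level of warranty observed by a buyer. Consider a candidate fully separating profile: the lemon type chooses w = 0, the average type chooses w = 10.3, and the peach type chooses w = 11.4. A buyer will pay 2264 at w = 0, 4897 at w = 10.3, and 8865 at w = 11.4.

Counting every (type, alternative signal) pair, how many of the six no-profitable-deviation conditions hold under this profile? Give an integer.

3

Peach (own payoff 8865 − 257×11.4 = 5935.2): to w=0 gives 2264 → no gain ✓; to w=10.3 gives 4897 − 257×10.3 = 2249.9 → no gain ✓.
Average (own payoff 4897 − 368×10.3 = 1106.6): to w=0 gives 2264 → profitable ✗; to w=11.4 gives 8865 − 368×11.4 = 4669.8 → profitable ✗.
Lemon (own payoff 2264): to w=10.3 gives 4897 − 456×10.3 = 200.2 → no gain ✓; to w=11.4 gives 8865 − 456×11.4 = 3666.6 → profitable ✗.
3 of the 6 constraints hold; not an equilibrium.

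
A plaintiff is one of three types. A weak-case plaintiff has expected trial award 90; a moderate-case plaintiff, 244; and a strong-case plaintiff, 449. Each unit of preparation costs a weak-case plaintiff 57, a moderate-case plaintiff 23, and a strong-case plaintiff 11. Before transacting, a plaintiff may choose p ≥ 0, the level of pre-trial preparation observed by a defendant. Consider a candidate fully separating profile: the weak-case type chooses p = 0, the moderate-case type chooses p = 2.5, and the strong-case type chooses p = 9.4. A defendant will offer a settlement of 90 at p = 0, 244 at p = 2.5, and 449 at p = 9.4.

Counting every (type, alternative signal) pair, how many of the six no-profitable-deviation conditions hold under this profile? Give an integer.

4

Moderate-case (own payoff 244 − 23×2.5 = 186.5): to p=0 gives 90 → no gain ✓; to p=9.4 gives 449 − 23×9.4 = 232.8 → profitable ✗.
Weak-case (own payoff 90): to p=2.5 gives 244 − 57×2.5 = 101.5 → profitable ✗; to p=9.4 gives 449 − 57×9.4 = -86.8 → no gain ✓.
Strong-case (own payoff 449 − 11×9.4 = 345.6): to p=0 gives 90 → no gain ✓; to p=2.5 gives 244 − 11×2.5 = 216.5 → no gain ✓.
4 of the 6 constraints hold; not an equilibrium.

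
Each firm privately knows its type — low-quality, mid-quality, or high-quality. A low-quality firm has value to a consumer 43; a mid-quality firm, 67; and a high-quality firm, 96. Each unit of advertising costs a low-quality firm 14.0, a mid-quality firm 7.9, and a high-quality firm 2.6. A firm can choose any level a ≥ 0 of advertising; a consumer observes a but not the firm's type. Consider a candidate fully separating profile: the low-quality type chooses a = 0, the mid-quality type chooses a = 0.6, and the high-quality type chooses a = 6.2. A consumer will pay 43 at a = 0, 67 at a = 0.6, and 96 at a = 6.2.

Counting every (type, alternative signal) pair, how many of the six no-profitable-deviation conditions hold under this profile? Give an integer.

Mid-quality (own payoff 67 − 7.9×0.6 = 62.26): to a=0 gives 43 → no gain ✓; to a=6.2 gives 96 − 7.9×6.2 = 47.02 → no gain ✓.
Low-quality (own payoff 43): to a=0.6 gives 67 − 14.0×0.6 = 58.6 → profitable ✗; to a=6.2 gives 96 − 14.0×6.2 = 9.2 → no gain ✓.
High-quality (own payoff 96 − 2.6×6.2 = 79.88): to a=0 gives 43 → no gain ✓; to a=0.6 gives 67 − 2.6×0.6 = 65.44 → no gain ✓.
5 of the 6 constraints hold; not an equilibrium.

5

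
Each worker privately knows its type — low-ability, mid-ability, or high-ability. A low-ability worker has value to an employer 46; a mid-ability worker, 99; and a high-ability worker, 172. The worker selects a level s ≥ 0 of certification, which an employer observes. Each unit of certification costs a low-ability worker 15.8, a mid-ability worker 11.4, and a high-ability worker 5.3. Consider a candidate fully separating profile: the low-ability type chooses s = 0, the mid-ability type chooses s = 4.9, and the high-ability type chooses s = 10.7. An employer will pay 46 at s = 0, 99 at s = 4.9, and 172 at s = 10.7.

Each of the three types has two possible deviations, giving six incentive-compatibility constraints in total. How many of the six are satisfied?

Low-ability (own payoff 46): to s=4.9 gives 99 − 15.8×4.9 = 21.58 → no gain ✓; to s=10.7 gives 172 − 15.8×10.7 = 2.94 → no gain ✓.
Mid-ability (own payoff 99 − 11.4×4.9 = 43.14): to s=0 gives 46 → profitable ✗; to s=10.7 gives 172 − 11.4×10.7 = 50.02 → profitable ✗.
High-ability (own payoff 172 − 5.3×10.7 = 115.29): to s=0 gives 46 → no gain ✓; to s=4.9 gives 99 − 5.3×4.9 = 73.03 → no gain ✓.
4 of the 6 constraints hold; not an equilibrium.

4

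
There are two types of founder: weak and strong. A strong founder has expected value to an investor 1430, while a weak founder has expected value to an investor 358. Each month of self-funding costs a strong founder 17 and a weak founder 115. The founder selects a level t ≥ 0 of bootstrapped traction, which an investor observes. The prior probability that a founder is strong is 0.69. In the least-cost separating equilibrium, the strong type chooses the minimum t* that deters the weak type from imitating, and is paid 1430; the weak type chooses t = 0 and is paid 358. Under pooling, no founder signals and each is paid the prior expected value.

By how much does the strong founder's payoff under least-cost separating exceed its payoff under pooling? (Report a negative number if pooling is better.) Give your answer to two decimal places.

173.85

Least-cost separating signal: t* solves 358 = 1430 − 115·t*, so t* = (1430 − 358)/115 ≈ 9.3217.
Strong type's separating payoff: 1430 − 17 × t* = 1430 − 17 × (1430 − 358)/115 = 1430 − 18224/115 ≈ 1271.5304.
Pooling payoff: 0.69 × 1430 + 0.31 × 358 = 1097.68.
Difference: 1271.5304 − 1097.68 = 173.8504, i.e. 173.85 to two decimal places.
The strong type prefers to separate.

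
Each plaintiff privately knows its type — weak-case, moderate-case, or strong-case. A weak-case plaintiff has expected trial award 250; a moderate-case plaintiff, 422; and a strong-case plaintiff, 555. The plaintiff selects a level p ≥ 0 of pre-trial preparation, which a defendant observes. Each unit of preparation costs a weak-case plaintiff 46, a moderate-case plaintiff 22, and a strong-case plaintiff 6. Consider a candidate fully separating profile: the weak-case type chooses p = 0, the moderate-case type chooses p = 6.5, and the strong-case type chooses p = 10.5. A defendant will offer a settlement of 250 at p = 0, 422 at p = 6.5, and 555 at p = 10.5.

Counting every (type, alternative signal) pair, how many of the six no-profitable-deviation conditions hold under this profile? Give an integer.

5

Strong-case (own payoff 555 − 6×10.5 = 492): to p=0 gives 250 → no gain ✓; to p=6.5 gives 422 − 6×6.5 = 383 → no gain ✓.
Moderate-case (own payoff 422 − 22×6.5 = 279): to p=0 gives 250 → no gain ✓; to p=10.5 gives 555 − 22×10.5 = 324 → profitable ✗.
Weak-case (own payoff 250): to p=6.5 gives 422 − 46×6.5 = 123 → no gain ✓; to p=10.5 gives 555 − 46×10.5 = 72 → no gain ✓.
5 of the 6 constraints hold; not an equilibrium.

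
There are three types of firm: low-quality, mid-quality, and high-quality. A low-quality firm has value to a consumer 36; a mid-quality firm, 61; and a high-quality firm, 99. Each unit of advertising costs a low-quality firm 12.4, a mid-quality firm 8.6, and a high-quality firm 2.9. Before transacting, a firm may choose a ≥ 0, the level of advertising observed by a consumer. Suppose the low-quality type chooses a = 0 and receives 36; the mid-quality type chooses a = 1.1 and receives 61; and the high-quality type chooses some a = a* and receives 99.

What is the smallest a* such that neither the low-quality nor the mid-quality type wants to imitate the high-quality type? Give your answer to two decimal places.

5.52

Mid-quality type (on-path payoff 61 − 8.6×1.1 = 51.54) won't mimic when 51.54 ≥ 99 − 8.6·a*, i.e. a* ≥ 5.52.
Low-quality type (on-path payoff 36) won't mimic when 36 ≥ 99 − 12.4·a*, i.e. a* ≥ 5.08.
Both must hold, so a* = max(5.08, 5.52) = 5.52. The mid-quality type's constraint binds.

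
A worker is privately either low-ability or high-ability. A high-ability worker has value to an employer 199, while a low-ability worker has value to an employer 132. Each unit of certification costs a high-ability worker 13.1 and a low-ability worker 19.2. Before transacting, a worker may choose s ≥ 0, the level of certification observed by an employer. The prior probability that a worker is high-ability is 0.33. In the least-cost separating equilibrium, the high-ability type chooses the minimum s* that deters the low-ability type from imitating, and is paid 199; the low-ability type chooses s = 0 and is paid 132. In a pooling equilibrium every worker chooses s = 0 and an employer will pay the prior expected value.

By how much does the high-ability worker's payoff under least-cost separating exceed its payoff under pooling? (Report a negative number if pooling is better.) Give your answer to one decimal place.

Least-cost separating signal: s* solves 132 = 199 − 19.2·s*, so s* = (199 − 132)/19.2 ≈ 3.4896.
High-ability type's separating payoff: 199 − 13.1 × s* = 199 − 13.1 × (199 − 132)/19.2 = 199 − 877.7/19.2 ≈ 153.286.
Pooling payoff: 0.33 × 199 + 0.67 × 132 = 154.11.
Difference: 153.286 − 154.11 = -0.824, i.e. -0.8 to one decimal place.
The high-ability type would prefer the pooling outcome.

-0.8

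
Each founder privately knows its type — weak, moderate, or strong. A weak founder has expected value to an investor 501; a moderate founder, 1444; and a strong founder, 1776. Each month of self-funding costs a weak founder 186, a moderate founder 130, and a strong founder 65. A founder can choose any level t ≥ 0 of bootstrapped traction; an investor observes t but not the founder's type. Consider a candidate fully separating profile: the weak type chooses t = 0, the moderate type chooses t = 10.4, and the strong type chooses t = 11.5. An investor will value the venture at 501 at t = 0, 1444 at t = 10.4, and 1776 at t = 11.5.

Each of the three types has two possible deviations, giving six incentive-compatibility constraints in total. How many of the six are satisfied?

4

Moderate (own payoff 1444 − 130×10.4 = 92): to t=0 gives 501 → profitable ✗; to t=11.5 gives 1776 − 130×11.5 = 281 → profitable ✗.
Weak (own payoff 501): to t=10.4 gives 1444 − 186×10.4 = -490.4 → no gain ✓; to t=11.5 gives 1776 − 186×11.5 = -363 → no gain ✓.
Strong (own payoff 1776 − 65×11.5 = 1028.5): to t=0 gives 501 → no gain ✓; to t=10.4 gives 1444 − 65×10.4 = 768 → no gain ✓.
4 of the 6 constraints hold; not an equilibrium.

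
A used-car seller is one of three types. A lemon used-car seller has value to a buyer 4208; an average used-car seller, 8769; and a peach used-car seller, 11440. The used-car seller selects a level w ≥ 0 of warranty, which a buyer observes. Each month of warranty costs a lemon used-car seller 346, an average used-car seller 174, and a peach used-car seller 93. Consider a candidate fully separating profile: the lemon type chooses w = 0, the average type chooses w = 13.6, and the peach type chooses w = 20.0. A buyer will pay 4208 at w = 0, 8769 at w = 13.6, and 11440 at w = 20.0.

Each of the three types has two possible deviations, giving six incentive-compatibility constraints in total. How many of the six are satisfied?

4

Lemon (own payoff 4208): to w=13.6 gives 8769 − 346×13.6 = 4063.4 → no gain ✓; to w=20.0 gives 11440 − 346×20.0 = 4520 → profitable ✗.
Average (own payoff 8769 − 174×13.6 = 6402.6): to w=0 gives 4208 → no gain ✓; to w=20.0 gives 11440 − 174×20.0 = 7960 → profitable ✗.
Peach (own payoff 11440 − 93×20.0 = 9580): to w=0 gives 4208 → no gain ✓; to w=13.6 gives 8769 − 93×13.6 = 7504.2 → no gain ✓.
4 of the 6 constraints hold; not an equilibrium.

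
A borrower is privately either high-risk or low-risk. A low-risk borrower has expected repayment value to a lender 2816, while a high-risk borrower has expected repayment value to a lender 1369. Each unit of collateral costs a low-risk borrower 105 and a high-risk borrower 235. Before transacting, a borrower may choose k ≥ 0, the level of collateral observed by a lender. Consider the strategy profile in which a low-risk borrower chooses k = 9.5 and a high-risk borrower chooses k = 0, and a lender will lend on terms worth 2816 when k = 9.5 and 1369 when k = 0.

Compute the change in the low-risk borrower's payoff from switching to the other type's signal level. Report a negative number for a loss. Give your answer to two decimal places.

Playing k = 9.5 the low-risk borrower receives 2816 − 105 × 9.5 = 1818.5.
Deviating to k = 0 yields 1369 instead.
Gain from deviating: 1369 − 1818.5 = -449.50.
The gain is negative, so the low-risk type's incentive-compatibility constraint is satisfied.

-449.50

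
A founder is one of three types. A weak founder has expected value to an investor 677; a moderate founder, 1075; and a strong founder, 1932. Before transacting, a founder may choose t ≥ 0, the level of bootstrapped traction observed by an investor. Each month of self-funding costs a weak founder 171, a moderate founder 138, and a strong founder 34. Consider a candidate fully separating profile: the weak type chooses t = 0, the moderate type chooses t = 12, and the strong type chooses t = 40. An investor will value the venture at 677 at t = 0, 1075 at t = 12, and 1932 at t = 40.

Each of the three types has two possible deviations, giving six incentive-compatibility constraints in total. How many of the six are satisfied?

3

Moderate (own payoff 1075 − 138×12 = -581): to t=0 gives 677 → profitable ✗; to t=40 gives 1932 − 138×40 = -3588 → no gain ✓.
Strong (own payoff 1932 − 34×40 = 572): to t=0 gives 677 → profitable ✗; to t=12 gives 1075 − 34×12 = 667 → profitable ✗.
Weak (own payoff 677): to t=12 gives 1075 − 171×12 = -977 → no gain ✓; to t=40 gives 1932 − 171×40 = -4908 → no gain ✓.
3 of the 6 constraints hold; not an equilibrium.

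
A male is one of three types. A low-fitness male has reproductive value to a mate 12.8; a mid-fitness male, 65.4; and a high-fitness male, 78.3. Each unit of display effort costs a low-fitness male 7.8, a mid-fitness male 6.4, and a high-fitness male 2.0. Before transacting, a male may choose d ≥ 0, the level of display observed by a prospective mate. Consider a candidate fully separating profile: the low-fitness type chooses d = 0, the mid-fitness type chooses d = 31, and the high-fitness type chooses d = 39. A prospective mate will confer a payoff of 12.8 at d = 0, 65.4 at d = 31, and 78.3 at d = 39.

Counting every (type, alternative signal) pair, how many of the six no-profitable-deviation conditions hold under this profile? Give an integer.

Low-fitness (own payoff 12.8): to d=31 gives 65.4 − 7.8×31 = -176.4 → no gain ✓; to d=39 gives 78.3 − 7.8×39 = -225.9 → no gain ✓.
Mid-fitness (own payoff 65.4 − 6.4×31 = -133): to d=0 gives 12.8 → profitable ✗; to d=39 gives 78.3 − 6.4×39 = -171.3 → no gain ✓.
High-fitness (own payoff 78.3 − 2.0×39 = 0.3): to d=0 gives 12.8 → profitable ✗; to d=31 gives 65.4 − 2.0×31 = 3.4 → profitable ✗.
3 of the 6 constraints hold; not an equilibrium.

3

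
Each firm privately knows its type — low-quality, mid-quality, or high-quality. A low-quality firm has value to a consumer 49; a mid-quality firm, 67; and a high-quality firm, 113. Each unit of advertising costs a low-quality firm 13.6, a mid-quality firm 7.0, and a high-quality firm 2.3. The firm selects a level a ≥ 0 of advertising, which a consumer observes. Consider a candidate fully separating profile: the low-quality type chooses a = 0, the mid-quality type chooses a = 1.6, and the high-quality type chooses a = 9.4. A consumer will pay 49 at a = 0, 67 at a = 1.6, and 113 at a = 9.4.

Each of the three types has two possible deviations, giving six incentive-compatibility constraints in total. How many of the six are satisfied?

6

High-quality (own payoff 113 − 2.3×9.4 = 91.38): to a=0 gives 49 → no gain ✓; to a=1.6 gives 67 − 2.3×1.6 = 63.32 → no gain ✓.
Low-quality (own payoff 49): to a=1.6 gives 67 − 13.6×1.6 = 45.24 → no gain ✓; to a=9.4 gives 113 − 13.6×9.4 = -14.84 → no gain ✓.
Mid-quality (own payoff 67 − 7.0×1.6 = 55.8): to a=0 gives 49 → no gain ✓; to a=9.4 gives 113 − 7.0×9.4 = 47.2 → no gain ✓.
6 of the 6 constraints hold; this profile is a separating equilibrium.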